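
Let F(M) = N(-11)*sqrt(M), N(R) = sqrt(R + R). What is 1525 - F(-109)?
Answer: 1525 + sqrt(2398) ≈ 1574.0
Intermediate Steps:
N(R) = sqrt(2)*sqrt(R) (N(R) = sqrt(2*R) = sqrt(2)*sqrt(R))
F(M) = I*sqrt(22)*sqrt(M) (F(M) = (sqrt(2)*sqrt(-11))*sqrt(M) = (sqrt(2)*(I*sqrt(11)))*sqrt(M) = (I*sqrt(22))*sqrt(M) = I*sqrt(22)*sqrt(M))
1525 - F(-109) = 1525 - I*sqrt(22)*sqrt(-109) = 1525 - I*sqrt(22)*I*sqrt(109) = 1525 - (-1)*sqrt(2398) = 1525 + sqrt(2398)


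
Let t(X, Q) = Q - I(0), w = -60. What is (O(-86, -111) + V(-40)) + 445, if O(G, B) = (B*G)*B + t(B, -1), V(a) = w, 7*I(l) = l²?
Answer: -1059222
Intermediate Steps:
I(l) = l²/7
t(X, Q) = Q (t(X, Q) = Q - 0²/7 = Q - 0/7 = Q - 1*0 = Q + 0 = Q)
V(a) = -60
O(G, B) = -1 + G*B² (O(G, B) = (B*G)*B - 1 = G*B² - 1 = -1 + G*B²)
(O(-86, -111) + V(-40)) + 445 = ((-1 - 86*(-111)²) - 60) + 445 = ((-1 - 86*12321) - 60) + 445 = ((-1 - 1059606) - 60) + 445 = (-1059607 - 60) + 445 = -1059667 + 445 = -1059222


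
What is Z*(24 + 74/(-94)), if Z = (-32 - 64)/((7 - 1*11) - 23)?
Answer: 34912/423 ≈ 82.534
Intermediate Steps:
Z = 32/9 (Z = -96/((7 - 11) - 23) = -96/(-4 - 23) = -96/(-27) = -96*(-1/27) = 32/9 ≈ 3.5556)
Z*(24 + 74/(-94)) = 32*(24 + 74/(-94))/9 = 32*(24 + 74*(-1/94))/9 = 32*(24 - 37/47)/9 = (32/9)*(1091/47) = 34912/423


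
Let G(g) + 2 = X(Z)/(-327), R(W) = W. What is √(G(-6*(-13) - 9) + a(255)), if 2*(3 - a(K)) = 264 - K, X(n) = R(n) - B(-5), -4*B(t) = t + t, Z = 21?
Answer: I*√380301/327 ≈ 1.8859*I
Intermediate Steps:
B(t) = -t/2 (B(t) = -(t + t)/4 = -t/2)
X(n) = -5/2 + n (X(n) = n - (-1)*(-5)/2 = n - 1*5/2 = n - 5/2 = -5/2 + n)
a(K) = -129 + K/2 (a(K) = 3 - (264 - K)/2 = 3 + (-132 + K/2) = -129 + K/2)
G(g) = -1345/654 (G(g) = -2 + (-5/2 + 21)/(-327) = -2 + (37/2)*(-1/327) = -2 - 37/654 = -1345/654)
√(G(-6*(-13) - 9) + a(255)) = √(-1345/654 + (-129 + (½)*255)) = √(-1345/654 + (-129 + 255/2)) = √(-1345/654 - 3/2) = √(-1163/327) = I*√380301/327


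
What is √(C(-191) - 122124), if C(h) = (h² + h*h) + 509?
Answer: I*√48653 ≈ 220.57*I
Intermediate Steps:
C(h) = 509 + 2*h² (C(h) = (h² + h²) + 509 = 2*h² + 509 = 509 + 2*h²)
√(C(-191) - 122124) = √((509 + 2*(-191)²) - 122124) = √((509 + 2*36481) - 122124) = √((509 + 72962) - 122124) = √(73471 - 122124) = √(-48653) = I*√48653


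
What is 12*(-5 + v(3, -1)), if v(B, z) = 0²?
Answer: -60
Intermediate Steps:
v(B, z) = 0
12*(-5 + v(3, -1)) = 12*(-5 + 0) = 12*(-5) = -60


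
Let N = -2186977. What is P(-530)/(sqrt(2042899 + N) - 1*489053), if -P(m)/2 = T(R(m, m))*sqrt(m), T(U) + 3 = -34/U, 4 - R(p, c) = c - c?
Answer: 23*sqrt(530)/(sqrt(144078) + 489053*I) ≈ 8.4033e-7 - 0.0010827*I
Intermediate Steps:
R(p, c) = 4 (R(p, c) = 4 - (c - c) = 4 - 1*0 = 4 + 0 = 4)
T(U) = -3 - 34/U
P(m) = 23*sqrt(m) (P(m) = -2*(-3 - 34/4)*sqrt(m) = -2*(-3 - 34*1/4)*sqrt(m) = -2*(-3 - 17/2)*sqrt(m) = -(-23)*sqrt(m) = 23*sqrt(m))
P(-530)/(sqrt(2042899 + N) - 1*489053) = (23*sqrt(-530))/(sqrt(2042899 - 2186977) - 1*489053) = (23*(I*sqrt(530)))/(sqrt(-144078) - 489053) = (23*I*sqrt(530))/(I*sqrt(144078) - 489053) = (23*I*sqrt(530))/(-489053 + I*sqrt(144078)) = 23*I*sqrt(530)/(-489053 + I*sqrt(144078))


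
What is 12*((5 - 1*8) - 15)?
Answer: -216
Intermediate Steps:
12*((5 - 1*8) - 15) = 12*((5 - 8) - 15) = 12*(-3 - 15) = 12*(-18) = -216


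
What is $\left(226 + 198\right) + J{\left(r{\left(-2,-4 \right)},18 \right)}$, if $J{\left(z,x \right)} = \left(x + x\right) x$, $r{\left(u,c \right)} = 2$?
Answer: $1072$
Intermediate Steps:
$J{\left(z,x \right)} = 2 x^{2}$ ($J{\left(z,x \right)} = 2 x x = 2 x^{2}$)
$\left(226 + 198\right) + J{\left(r{\left(-2,-4 \right)},18 \right)} = \left(226 + 198\right) + 2 \cdot 18^{2} = 424 + 2 \cdot 324 = 424 + 648 = 1072$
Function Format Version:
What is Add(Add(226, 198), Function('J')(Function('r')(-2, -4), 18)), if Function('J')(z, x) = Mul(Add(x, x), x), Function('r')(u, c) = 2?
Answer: 1072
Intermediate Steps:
Function('J')(z, x) = Mul(2, Pow(x, 2)) (Function('J')(z, x) = Mul(Mul(2, x), x) = Mul(2, Pow(x, 2)))
Add(Add(226, 198), Function('J')(Function('r')(-2, -4), 18)) = Add(Add(226, 198), Mul(2, Pow(18, 2))) = Add(424, Mul(2, 324)) = Add(424, 648) = 1072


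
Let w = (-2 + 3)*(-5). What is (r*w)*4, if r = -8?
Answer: 160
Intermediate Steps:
w = -5 (w = 1*(-5) = -5)
(r*w)*4 = -8*(-5)*4 = 40*4 = 160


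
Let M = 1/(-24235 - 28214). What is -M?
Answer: 1/52449 ≈ 1.9066e-5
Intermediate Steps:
M = -1/52449 (M = 1/(-52449) = -1/52449 ≈ -1.9066e-5)
-M = -1*(-1/52449) = 1/52449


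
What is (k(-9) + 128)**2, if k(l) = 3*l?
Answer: 10201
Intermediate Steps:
(k(-9) + 128)**2 = (3*(-9) + 128)**2 = (-27 + 128)**2 = 101**2 = 10201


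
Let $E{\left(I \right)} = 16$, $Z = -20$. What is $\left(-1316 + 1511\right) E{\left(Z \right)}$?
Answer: $3120$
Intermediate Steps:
$\left(-1316 + 1511\right) E{\left(Z \right)} = \left(-1316 + 1511\right) 16 = 195 \cdot 16 = 3120$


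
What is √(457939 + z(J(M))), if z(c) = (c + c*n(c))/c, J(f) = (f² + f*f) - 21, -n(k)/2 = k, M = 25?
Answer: √455482 ≈ 674.89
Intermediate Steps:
n(k) = -2*k
J(f) = -21 + 2*f² (J(f) = (f² + f²) - 21 = 2*f² - 21 = -21 + 2*f²)
z(c) = (c - 2*c²)/c (z(c) = (c + c*(-2*c))/c = (c - 2*c²)/c)
√(457939 + z(J(M))) = √(457939 + (1 - 2*(-21 + 2*25²))) = √(457939 + (1 - 2*(-21 + 2*625))) = √(457939 + (1 - 2*(-21 + 1250))) = √(457939 + (1 - 2*1229)) = √(457939 + (1 - 2458)) = √(457939 - 2457) = √455482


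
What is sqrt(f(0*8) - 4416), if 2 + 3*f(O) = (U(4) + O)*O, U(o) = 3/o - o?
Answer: 5*I*sqrt(1590)/3 ≈ 66.458*I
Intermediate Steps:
U(o) = -o + 3/o
f(O) = -2/3 + O*(-13/4 + O)/3 (f(O) = -2/3 + (((-1*4 + 3/4) + O)*O)/3 = -2/3 + (((-4 + 3*(1/4)) + O)*O)/3 = -2/3 + (((-4 + 3/4) + O)*O)/3 = -2/3 + ((-13/4 + O)*O)/3 = -2/3 + (O*(-13/4 + O))/3 = -2/3 + O*(-13/4 + O)/3)
sqrt(f(0*8) - 4416) = sqrt((-2/3 - 0*8 + (0*8)**2/3) - 4416) = sqrt((-2/3 - 13/12*0 + (1/3)*0**2) - 4416) = sqrt((-2/3 + 0 + (1/3)*0) - 4416) = sqrt((-2/3 + 0 + 0) - 4416) = sqrt(-2/3 - 4416) = sqrt(-13250/3) = 5*I*sqrt(1590)/3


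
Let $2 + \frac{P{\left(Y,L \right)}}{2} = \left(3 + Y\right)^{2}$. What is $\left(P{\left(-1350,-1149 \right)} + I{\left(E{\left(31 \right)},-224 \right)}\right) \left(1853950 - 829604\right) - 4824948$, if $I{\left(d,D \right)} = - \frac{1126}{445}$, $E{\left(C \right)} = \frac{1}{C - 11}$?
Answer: $\frac{1654133391496124}{445} \approx 3.7172 \cdot 10^{12}$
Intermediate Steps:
$P{\left(Y,L \right)} = -4 + 2 \left(3 + Y\right)^{2}$
$E{\left(C \right)} = \frac{1}{-11 + C}$
$I{\left(d,D \right)} = - \frac{1126}{445}$ ($I{\left(d,D \right)} = \left(-1126\right) \frac{1}{445} = - \frac{1126}{445}$)
$\left(P{\left(-1350,-1149 \right)} + I{\left(E{\left(31 \right)},-224 \right)}\right) \left(1853950 - 829604\right) - 4824948 = \left(\left(-4 + 2 \left(3 - 1350\right)^{2}\right) - \frac{1126}{445}\right) \left(1853950 - 829604\right) - 4824948 = \left(\left(-4 + 2 \left(-1347\right)^{2}\right) - \frac{1126}{445}\right) 1024346 - 4824948 = \left(\left(-4 + 2 \cdot 1814409\right) - \frac{1126}{445}\right) 1024346 - 4824948 = \left(\left(-4 + 3628818\right) - \frac{1126}{445}\right) 1024346 - 4824948 = \left(3628814 - \frac{1126}{445}\right) 1024346 - 4824948 = \frac{1614821104}{445} \cdot 1024346 - 4824948 = \frac{1654135538597984}{445} - 4824948 = \frac{1654133391496124}{445}$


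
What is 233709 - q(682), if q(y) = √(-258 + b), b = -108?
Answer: 233709 - I*√366 ≈ 2.3371e+5 - 19.131*I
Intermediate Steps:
q(y) = I*√366 (q(y) = √(-258 - 108) = √(-366) = I*√366)
233709 - q(682) = 233709 - I*√366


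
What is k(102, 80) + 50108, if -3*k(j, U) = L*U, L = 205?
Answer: 133924/3 ≈ 44641.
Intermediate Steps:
k(j, U) = -205*U/3
k(102, 80) + 50108 = -205/3*80 + 50108 = -16400/3 + 50108 = 133924/3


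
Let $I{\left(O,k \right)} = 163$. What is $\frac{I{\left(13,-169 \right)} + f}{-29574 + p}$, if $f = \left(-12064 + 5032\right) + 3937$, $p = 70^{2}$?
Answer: $\frac{1466}{12337} \approx 0.11883$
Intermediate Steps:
$p = 4900$
$f = -3095$ ($f = -7032 + 3937 = -3095$)
$\frac{I{\left(13,-169 \right)} + f}{-29574 + p} = \frac{163 - 3095}{-29574 + 4900} = - \frac{2932}{-24674} = \left(-2932\right) \left(- \frac{1}{24674}\right) = \frac{1466}{12337}$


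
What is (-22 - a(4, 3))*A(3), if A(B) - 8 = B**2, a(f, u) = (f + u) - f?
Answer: -425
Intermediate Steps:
a(f, u) = u
A(B) = 8 + B**2
(-22 - a(4, 3))*A(3) = (-22 - 1*3)*(8 + 3**2) = (-22 - 3)*(8 + 9) = -25*17 = -425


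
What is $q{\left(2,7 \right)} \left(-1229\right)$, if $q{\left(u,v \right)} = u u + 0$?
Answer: $-4916$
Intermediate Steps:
$q{\left(u,v \right)} = u^{2}$ ($q{\left(u,v \right)} = u^{2} + 0 = u^{2}$)
$q{\left(2,7 \right)} \left(-1229\right) = 2^{2} \left(-1229\right) = 4 \left(-1229\right) = -4916$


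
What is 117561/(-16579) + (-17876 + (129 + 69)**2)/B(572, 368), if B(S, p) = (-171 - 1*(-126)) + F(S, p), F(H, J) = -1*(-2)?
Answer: -8340745/16579 ≈ -503.09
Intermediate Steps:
F(H, J) = 2
B(S, p) = -43 (B(S, p) = (-171 - 1*(-126)) + 2 = (-171 + 126) + 2 = -45 + 2 = -43)
117561/(-16579) + (-17876 + (129 + 69)**2)/B(572, 368) = 117561/(-16579) + (-17876 + (129 + 69)**2)/(-43) = 117561*(-1/16579) + (-17876 + 198**2)*(-1/43) = -117561/16579 + (-17876 + 39204)*(-1/43) = -117561/16579 + 21328*(-1/43) = -117561/16579 - 496 = -8340745/16579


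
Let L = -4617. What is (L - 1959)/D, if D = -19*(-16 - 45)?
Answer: -6576/1159 ≈ -5.6739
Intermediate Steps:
D = 1159 (D = -19*(-61) = 1159)
(L - 1959)/D = (-4617 - 1959)/1159 = -6576*1/1159 = -6576/1159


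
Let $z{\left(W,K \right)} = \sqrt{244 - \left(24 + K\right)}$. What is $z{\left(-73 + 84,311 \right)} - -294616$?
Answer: $294616 + i \sqrt{91} \approx 2.9462 \cdot 10^{5} + 9.5394 i$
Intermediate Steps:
$z{\left(W,K \right)} = \sqrt{220 - K}$
$z{\left(-73 + 84,311 \right)} - -294616 = \sqrt{220 - 311} - -294616 = \sqrt{220 - 311} + 294616 = \sqrt{-91} + 294616 = i \sqrt{91} + 294616 = 294616 + i \sqrt{91}$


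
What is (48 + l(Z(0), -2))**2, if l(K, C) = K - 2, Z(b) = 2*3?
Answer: 2704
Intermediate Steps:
Z(b) = 6
l(K, C) = -2 + K
(48 + l(Z(0), -2))**2 = (48 + (-2 + 6))**2 = (48 + 4)**2 = 52**2 = 2704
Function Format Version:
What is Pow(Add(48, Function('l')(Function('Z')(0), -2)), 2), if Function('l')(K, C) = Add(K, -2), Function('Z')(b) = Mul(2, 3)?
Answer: 2704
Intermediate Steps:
Function('Z')(b) = 6
Function('l')(K, C) = Add(-2, K)
Pow(Add(48, Function('l')(Function('Z')(0), -2)), 2) = Pow(Add(48, Add(-2, 6)), 2) = Pow(Add(48, 4), 2) = Pow(52, 2) = 2704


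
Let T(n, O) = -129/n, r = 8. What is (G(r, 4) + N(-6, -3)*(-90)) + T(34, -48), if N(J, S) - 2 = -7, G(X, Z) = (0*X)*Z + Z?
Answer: 15307/34 ≈ 450.21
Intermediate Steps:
G(X, Z) = Z (G(X, Z) = 0*Z + Z = 0 + Z = Z)
N(J, S) = -5 (N(J, S) = 2 - 7 = -5)
(G(r, 4) + N(-6, -3)*(-90)) + T(34, -48) = (4 - 5*(-90)) - 129/34 = (4 + 450) - 129*1/34 = 454 - 129/34 = 15307/34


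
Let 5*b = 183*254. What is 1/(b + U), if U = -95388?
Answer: -5/430458 ≈ -1.1616e-5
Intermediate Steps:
b = 46482/5 (b = (183*254)/5 = (⅕)*46482 = 46482/5 ≈ 9296.4)
1/(b + U) = 1/(46482/5 - 95388) = 1/(-430458/5) = -5/430458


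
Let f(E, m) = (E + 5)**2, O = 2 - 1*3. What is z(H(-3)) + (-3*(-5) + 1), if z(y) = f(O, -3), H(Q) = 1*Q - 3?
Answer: 32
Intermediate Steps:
H(Q) = -3 + Q (H(Q) = Q - 3 = -3 + Q)
O = -1 (O = 2 - 3 = -1)
f(E, m) = (5 + E)**2
z(y) = 16 (z(y) = (5 - 1)**2 = 4**2 = 16)
z(H(-3)) + (-3*(-5) + 1) = 16 + (-3*(-5) + 1) = 16 + (15 + 1) = 16 + 16 = 32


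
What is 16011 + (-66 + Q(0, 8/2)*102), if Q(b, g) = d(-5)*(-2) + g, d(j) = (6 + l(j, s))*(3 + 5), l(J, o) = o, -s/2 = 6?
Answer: 26145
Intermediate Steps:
s = -12 (s = -2*6 = -12)
d(j) = -48 (d(j) = (6 - 12)*(3 + 5) = -6*8 = -48)
Q(b, g) = 96 + g (Q(b, g) = -48*(-2) + g = 96 + g)
16011 + (-66 + Q(0, 8/2)*102) = 16011 + (-66 + (96 + 8/2)*102) = 16011 + (-66 + (96 + 8*(½))*102) = 16011 + (-66 + (96 + 4)*102) = 16011 + (-66 + 100*102) = 16011 + (-66 + 10200) = 16011 + 10134 = 26145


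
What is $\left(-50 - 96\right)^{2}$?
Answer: $21316$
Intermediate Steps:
$\left(-50 - 96\right)^{2} = \left(-146\right)^{2} = 21316$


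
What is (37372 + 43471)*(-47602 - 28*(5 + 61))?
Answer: -3997686350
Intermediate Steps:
(37372 + 43471)*(-47602 - 28*(5 + 61)) = 80843*(-47602 - 28*66) = 80843*(-47602 - 1848) = 80843*(-49450) = -3997686350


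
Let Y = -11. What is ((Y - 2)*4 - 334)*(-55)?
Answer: 21230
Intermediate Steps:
((Y - 2)*4 - 334)*(-55) = ((-11 - 2)*4 - 334)*(-55) = (-13*4 - 334)*(-55) = (-52 - 334)*(-55) = -386*(-55) = 21230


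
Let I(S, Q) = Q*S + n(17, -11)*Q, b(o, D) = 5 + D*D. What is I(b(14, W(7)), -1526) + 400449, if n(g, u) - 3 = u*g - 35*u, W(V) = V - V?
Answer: 86093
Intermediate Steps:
W(V) = 0
n(g, u) = 3 - 35*u + g*u (n(g, u) = 3 + (u*g - 35*u) = 3 + (g*u - 35*u) = 3 + (-35*u + g*u) = 3 - 35*u + g*u)
b(o, D) = 5 + D²
I(S, Q) = 201*Q + Q*S (I(S, Q) = Q*S + (3 - 35*(-11) + 17*(-11))*Q = Q*S + (3 + 385 - 187)*Q = Q*S + 201*Q = 201*Q + Q*S)
I(b(14, W(7)), -1526) + 400449 = -1526*(201 + (5 + 0²)) + 400449 = -1526*(201 + (5 + 0)) + 400449 = -1526*(201 + 5) + 400449 = -1526*206 + 400449 = -314356 + 400449 = 86093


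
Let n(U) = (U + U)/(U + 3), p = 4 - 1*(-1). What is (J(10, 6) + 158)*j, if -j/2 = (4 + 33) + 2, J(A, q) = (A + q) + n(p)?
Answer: -27339/2 ≈ -13670.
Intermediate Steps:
p = 5 (p = 4 + 1 = 5)
n(U) = 2*U/(3 + U) (n(U) = (2*U)/(3 + U) = 2*U/(3 + U))
J(A, q) = 5/4 + A + q (J(A, q) = (A + q) + 2*5/(3 + 5) = (A + q) + 2*5/8 = (A + q) + 2*5*(⅛) = (A + q) + 5/4 = 5/4 + A + q)
j = -78 (j = -2*((4 + 33) + 2) = -2*(37 + 2) = -2*39 = -78)
(J(10, 6) + 158)*j = ((5/4 + 10 + 6) + 158)*(-78) = (69/4 + 158)*(-78) = (701/4)*(-78) = -27339/2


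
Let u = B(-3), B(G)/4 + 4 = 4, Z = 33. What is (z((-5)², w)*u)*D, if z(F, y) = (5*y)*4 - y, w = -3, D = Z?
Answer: 0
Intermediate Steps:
B(G) = 0 (B(G) = -16 + 4*4 = -16 + 16 = 0)
D = 33
z(F, y) = 19*y (z(F, y) = 20*y - y = 19*y)
u = 0
(z((-5)², w)*u)*D = ((19*(-3))*0)*33 = -57*0*33 = 0*33 = 0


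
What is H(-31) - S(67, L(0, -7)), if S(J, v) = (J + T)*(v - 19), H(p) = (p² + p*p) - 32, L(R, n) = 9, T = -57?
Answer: 1990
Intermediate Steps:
H(p) = -32 + 2*p² (H(p) = (p² + p²) - 32 = 2*p² - 32 = -32 + 2*p²)
S(J, v) = (-57 + J)*(-19 + v) (S(J, v) = (J - 57)*(v - 19) = (-57 + J)*(-19 + v))
H(-31) - S(67, L(0, -7)) = (-32 + 2*(-31)²) - (1083 - 57*9 - 19*67 + 67*9) = (-32 + 2*961) - (1083 - 513 - 1273 + 603) = (-32 + 1922) - 1*(-100) = 1890 + 100 = 1990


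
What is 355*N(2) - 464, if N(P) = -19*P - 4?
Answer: -15374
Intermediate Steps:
N(P) = -4 - 19*P
355*N(2) - 464 = 355*(-4 - 19*2) - 464 = 355*(-4 - 38) - 464 = 355*(-42) - 464 = -14910 - 464 = -15374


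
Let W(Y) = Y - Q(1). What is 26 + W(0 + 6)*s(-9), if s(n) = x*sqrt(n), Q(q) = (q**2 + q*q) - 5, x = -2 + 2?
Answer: 26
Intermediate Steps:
x = 0
Q(q) = -5 + 2*q**2 (Q(q) = (q**2 + q**2) - 5 = 2*q**2 - 5 = -5 + 2*q**2)
W(Y) = 3 + Y (W(Y) = Y - (-5 + 2*1**2) = Y - (-5 + 2*1) = Y - (-5 + 2) = Y - 1*(-3) = Y + 3 = 3 + Y)
s(n) = 0 (s(n) = 0*sqrt(n) = 0)
26 + W(0 + 6)*s(-9) = 26 + (3 + (0 + 6))*0 = 26 + (3 + 6)*0 = 26 + 9*0 = 26 + 0 = 26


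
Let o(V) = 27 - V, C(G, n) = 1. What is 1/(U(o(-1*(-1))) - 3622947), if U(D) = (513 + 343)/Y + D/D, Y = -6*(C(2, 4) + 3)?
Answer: -3/10868945 ≈ -2.7602e-7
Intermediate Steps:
Y = -24 (Y = -6*(1 + 3) = -6*4 = -24)
U(D) = -104/3 (U(D) = (513 + 343)/(-24) + D/D = 856*(-1/24) + 1 = -107/3 + 1 = -104/3)
1/(U(o(-1*(-1))) - 3622947) = 1/(-104/3 - 3622947) = 1/(-10868945/3) = -3/10868945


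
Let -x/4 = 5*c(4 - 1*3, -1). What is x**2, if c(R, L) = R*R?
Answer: 400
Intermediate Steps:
c(R, L) = R**2
x = -20 (x = -20*(4 - 1*3)**2 = -20*(4 - 3)**2 = -20*1**2 = -20 ≈ -20.000)
x**2 = (-20)**2 = 400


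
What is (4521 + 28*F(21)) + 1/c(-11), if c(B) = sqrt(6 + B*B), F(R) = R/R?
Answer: 4549 + sqrt(127)/127 ≈ 4549.1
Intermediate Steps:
F(R) = 1
c(B) = sqrt(6 + B**2)
(4521 + 28*F(21)) + 1/c(-11) = (4521 + 28*1) + 1/(sqrt(6 + (-11)**2)) = (4521 + 28) + 1/(sqrt(6 + 121)) = 4549 + 1/(sqrt(127)) = 4549 + sqrt(127)/127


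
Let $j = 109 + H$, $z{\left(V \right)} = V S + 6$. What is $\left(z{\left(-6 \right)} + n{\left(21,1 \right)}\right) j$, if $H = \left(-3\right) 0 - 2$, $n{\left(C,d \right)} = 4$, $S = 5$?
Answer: $-2140$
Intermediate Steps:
$H = -2$ ($H = 0 - 2 = -2$)
$z{\left(V \right)} = 6 + 5 V$ ($z{\left(V \right)} = V 5 + 6 = 5 V + 6 = 6 + 5 V$)
$j = 107$ ($j = 109 - 2 = 107$)
$\left(z{\left(-6 \right)} + n{\left(21,1 \right)}\right) j = \left(\left(6 + 5 \left(-6\right)\right) + 4\right) 107 = \left(\left(6 - 30\right) + 4\right) 107 = \left(-24 + 4\right) 107 = \left(-20\right) 107 = -2140$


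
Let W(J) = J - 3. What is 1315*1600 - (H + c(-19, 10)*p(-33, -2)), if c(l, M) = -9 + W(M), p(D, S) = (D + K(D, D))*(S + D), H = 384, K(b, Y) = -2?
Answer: 2106066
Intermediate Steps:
W(J) = -3 + J
p(D, S) = (-2 + D)*(D + S) (p(D, S) = (D - 2)*(S + D) = (-2 + D)*(D + S))
c(l, M) = -12 + M (c(l, M) = -9 + (-3 + M) = -12 + M)
1315*1600 - (H + c(-19, 10)*p(-33, -2)) = 1315*1600 - (384 + (-12 + 10)*((-33)² - 2*(-33) - 2*(-2) - 33*(-2))) = 2104000 - (384 - 2*(1089 + 66 + 4 + 66)) = 2104000 - (384 - 2*1225) = 2104000 - (384 - 2450) = 2104000 - 1*(-2066) = 2104000 + 2066 = 2106066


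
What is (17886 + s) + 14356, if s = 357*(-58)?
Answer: 11536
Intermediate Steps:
s = -20706
(17886 + s) + 14356 = (17886 - 20706) + 14356 = -2820 + 14356 = 11536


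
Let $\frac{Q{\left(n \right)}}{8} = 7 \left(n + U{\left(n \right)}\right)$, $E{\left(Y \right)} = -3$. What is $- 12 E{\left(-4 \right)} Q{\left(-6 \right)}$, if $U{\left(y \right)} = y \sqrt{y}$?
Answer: $-12096 - 12096 i \sqrt{6} \approx -12096.0 - 29629.0 i$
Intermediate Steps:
$U{\left(y \right)} = y^{\frac{3}{2}}$
$Q{\left(n \right)} = 56 n + 56 n^{\frac{3}{2}}$ ($Q{\left(n \right)} = 8 \cdot 7 \left(n + n^{\frac{3}{2}}\right) = 8 \left(7 n + 7 n^{\frac{3}{2}}\right) = 56 n + 56 n^{\frac{3}{2}}$)
$- 12 E{\left(-4 \right)} Q{\left(-6 \right)} = \left(-12\right) \left(-3\right) \left(56 \left(-6\right) + 56 \left(-6\right)^{\frac{3}{2}}\right) = 36 \left(-336 + 56 \left(- 6 i \sqrt{6}\right)\right) = 36 \left(-336 - 336 i \sqrt{6}\right) = -12096 - 12096 i \sqrt{6}$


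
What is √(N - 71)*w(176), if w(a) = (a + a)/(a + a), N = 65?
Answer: I*√6 ≈ 2.4495*I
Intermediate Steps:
w(a) = 1 (w(a) = (2*a)/((2*a)) = (2*a)*(1/(2*a)) = 1)
√(N - 71)*w(176) = √(65 - 71)*1 = √(-6)*1 = (I*√6)*1 = I*√6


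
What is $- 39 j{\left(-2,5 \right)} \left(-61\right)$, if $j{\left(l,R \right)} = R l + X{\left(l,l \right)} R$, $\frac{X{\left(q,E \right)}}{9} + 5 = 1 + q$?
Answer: $-666120$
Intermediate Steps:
$X{\left(q,E \right)} = -36 + 9 q$ ($X{\left(q,E \right)} = -45 + 9 \left(1 + q\right) = -45 + \left(9 + 9 q\right) = -36 + 9 q$)
$j{\left(l,R \right)} = R l + R \left(-36 + 9 l\right)$ ($j{\left(l,R \right)} = R l + \left(-36 + 9 l\right) R = R l + R \left(-36 + 9 l\right)$)
$- 39 j{\left(-2,5 \right)} \left(-61\right) = - 39 \cdot 2 \cdot 5 \left(-18 + 5 \left(-2\right)\right) \left(-61\right) = - 39 \cdot 2 \cdot 5 \left(-18 - 10\right) \left(-61\right) = - 39 \cdot 2 \cdot 5 \left(-28\right) \left(-61\right) = \left(-39\right) \left(-280\right) \left(-61\right) = 10920 \left(-61\right) = -666120$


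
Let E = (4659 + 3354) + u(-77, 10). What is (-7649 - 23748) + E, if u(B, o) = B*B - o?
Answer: -17465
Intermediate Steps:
u(B, o) = B² - o
E = 13932 (E = (4659 + 3354) + ((-77)² - 1*10) = 8013 + (5929 - 10) = 8013 + 5919 = 13932)
(-7649 - 23748) + E = (-7649 - 23748) + 13932 = -31397 + 13932 = -17465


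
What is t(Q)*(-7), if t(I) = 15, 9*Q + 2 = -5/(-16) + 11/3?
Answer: -105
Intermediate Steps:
Q = 95/432 (Q = -2/9 + (-5/(-16) + 11/3)/9 = -2/9 + (-5*(-1/16) + 11*(1/3))/9 = -2/9 + (5/16 + 11/3)/9 = -2/9 + (1/9)*(191/48) = -2/9 + 191/432 = 95/432 ≈ 0.21991)
t(Q)*(-7) = 15*(-7) = -105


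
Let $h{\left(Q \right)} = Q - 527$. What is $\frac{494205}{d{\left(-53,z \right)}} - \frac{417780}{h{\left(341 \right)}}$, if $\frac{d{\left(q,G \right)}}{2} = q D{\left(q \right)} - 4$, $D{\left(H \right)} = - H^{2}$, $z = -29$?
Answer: $\frac{20747374335}{9230126} \approx 2247.8$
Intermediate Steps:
$h{\left(Q \right)} = -527 + Q$
$d{\left(q,G \right)} = -8 - 2 q^{3}$ ($d{\left(q,G \right)} = 2 \left(q \left(- q^{2}\right) - 4\right) = 2 \left(- q^{3} - 4\right) = 2 \left(-4 - q^{3}\right) = -8 - 2 q^{3}$)
$\frac{494205}{d{\left(-53,z \right)}} - \frac{417780}{h{\left(341 \right)}} = \frac{494205}{-8 - 2 \left(-53\right)^{3}} - \frac{417780}{-527 + 341} = \frac{494205}{-8 - -297754} - \frac{417780}{-186} = \frac{494205}{-8 + 297754} - - \frac{69630}{31} = \frac{494205}{297746} + \frac{69630}{31} = \frac{20747374335}{9230126}$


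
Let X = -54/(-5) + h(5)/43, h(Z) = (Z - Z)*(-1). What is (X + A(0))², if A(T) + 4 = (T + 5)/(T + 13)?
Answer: 218089/4225 ≈ 51.619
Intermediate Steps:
h(Z) = 0 (h(Z) = 0*(-1) = 0)
X = 54/5 (X = -54/(-5) + 0/43 = -54*(-⅕) + 0*(1/43) = 54/5 + 0 = 54/5 ≈ 10.800)
A(T) = -4 + (5 + T)/(13 + T) (A(T) = -4 + (T + 5)/(T + 13) = -4 + (5 + T)/(13 + T))
(X + A(0))² = (54/5 + (-47 - 3*0)/(13 + 0))² = (54/5 + (-47 + 0)/13)² = (54/5 + (1/13)*(-47))² = (54/5 - 47/13)² = (467/65)² = 218089/4225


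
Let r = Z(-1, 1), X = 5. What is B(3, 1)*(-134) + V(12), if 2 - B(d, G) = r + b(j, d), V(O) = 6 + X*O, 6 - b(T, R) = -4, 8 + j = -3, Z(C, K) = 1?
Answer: 1272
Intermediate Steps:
j = -11 (j = -8 - 3 = -11)
r = 1
b(T, R) = 10 (b(T, R) = 6 - 1*(-4) = 6 + 4 = 10)
V(O) = 6 + 5*O
B(d, G) = -9 (B(d, G) = 2 - (1 + 10) = 2 - 1*11 = 2 - 11 = -9)
B(3, 1)*(-134) + V(12) = -9*(-134) + (6 + 5*12) = 1206 + (6 + 60) = 1206 + 66 = 1272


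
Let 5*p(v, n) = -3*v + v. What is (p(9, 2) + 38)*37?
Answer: 6364/5 ≈ 1272.8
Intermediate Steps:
p(v, n) = -2*v/5 (p(v, n) = (-3*v + v)/5 = (-2*v)/5 = -2*v/5)
(p(9, 2) + 38)*37 = (-2/5*9 + 38)*37 = (-18/5 + 38)*37 = (172/5)*37 = 6364/5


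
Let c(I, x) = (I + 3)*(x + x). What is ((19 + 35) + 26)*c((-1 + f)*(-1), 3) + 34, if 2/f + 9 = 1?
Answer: 2074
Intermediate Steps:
f = -¼ (f = 2/(-9 + 1) = 2/(-8) = 2*(-⅛) = -¼ ≈ -0.25000)
c(I, x) = 2*x*(3 + I) (c(I, x) = (3 + I)*(2*x) = 2*x*(3 + I))
((19 + 35) + 26)*c((-1 + f)*(-1), 3) + 34 = ((19 + 35) + 26)*(2*3*(3 + (-1 - ¼)*(-1))) + 34 = (54 + 26)*(2*3*(3 - 5/4*(-1))) + 34 = 80*(2*3*(3 + 5/4)) + 34 = 80*(2*3*(17/4)) + 34 = 80*(51/2) + 34 = 2040 + 34 = 2074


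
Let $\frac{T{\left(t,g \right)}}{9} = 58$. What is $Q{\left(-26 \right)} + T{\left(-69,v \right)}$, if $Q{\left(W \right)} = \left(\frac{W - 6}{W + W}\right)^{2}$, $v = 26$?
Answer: $\frac{88282}{169} \approx 522.38$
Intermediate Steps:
$Q{\left(W \right)} = \frac{\left(-6 + W\right)^{2}}{4 W^{2}}$ ($Q{\left(W \right)} = \left(\frac{-6 + W}{2 W}\right)^{2} = \frac{\left(-6 + W\right)^{2}}{4 W^{2}}$)
$T{\left(t,g \right)} = 522$ ($T{\left(t,g \right)} = 9 \cdot 58 = 522$)
$Q{\left(-26 \right)} + T{\left(-69,v \right)} = \frac{\left(-6 - 26\right)^{2}}{4 \cdot 676} + 522 = \frac{1}{4} \cdot \frac{1}{676} \left(-32\right)^{2} + 522 = \frac{1}{4} \cdot \frac{1}{676} \cdot 1024 + 522 = \frac{64}{169} + 522 = \frac{88282}{169}$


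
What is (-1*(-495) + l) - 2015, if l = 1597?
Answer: 77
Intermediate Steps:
(-1*(-495) + l) - 2015 = (-1*(-495) + 1597) - 2015 = (495 + 1597) - 2015 = 2092 - 2015 = 77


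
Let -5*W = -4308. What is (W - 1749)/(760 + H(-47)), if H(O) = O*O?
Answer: -4437/14845 ≈ -0.29889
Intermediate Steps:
H(O) = O**2
W = 4308/5 (W = -1/5*(-4308) = 4308/5 ≈ 861.60)
(W - 1749)/(760 + H(-47)) = (4308/5 - 1749)/(760 + (-47)**2) = -4437/(5*(760 + 2209)) = -4437/5/2969 = -4437/5*1/2969 = -4437/14845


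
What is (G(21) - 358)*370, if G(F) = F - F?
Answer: -132460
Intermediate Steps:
G(F) = 0
(G(21) - 358)*370 = (0 - 358)*370 = -358*370 = -132460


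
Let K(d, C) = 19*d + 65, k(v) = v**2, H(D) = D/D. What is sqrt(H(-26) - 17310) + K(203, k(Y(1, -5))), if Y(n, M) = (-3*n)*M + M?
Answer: 3922 + I*sqrt(17309) ≈ 3922.0 + 131.56*I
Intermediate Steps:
H(D) = 1
Y(n, M) = M - 3*M*n (Y(n, M) = -3*M*n + M = M - 3*M*n)
K(d, C) = 65 + 19*d
sqrt(H(-26) - 17310) + K(203, k(Y(1, -5))) = sqrt(1 - 17310) + (65 + 19*203) = sqrt(-17309) + (65 + 3857) = I*sqrt(17309) + 3922 = 3922 + I*sqrt(17309)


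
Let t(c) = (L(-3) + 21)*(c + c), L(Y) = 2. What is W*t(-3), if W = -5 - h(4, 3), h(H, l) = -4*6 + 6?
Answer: -1794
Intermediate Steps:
t(c) = 46*c (t(c) = (2 + 21)*(c + c) = 23*(2*c) = 46*c)
h(H, l) = -18 (h(H, l) = -24 + 6 = -18)
W = 13 (W = -5 - 1*(-18) = -5 + 18 = 13)
W*t(-3) = 13*(46*(-3)) = 13*(-138) = -1794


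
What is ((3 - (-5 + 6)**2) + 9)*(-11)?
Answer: -121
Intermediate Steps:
((3 - (-5 + 6)**2) + 9)*(-11) = ((3 - 1*1**2) + 9)*(-11) = ((3 - 1*1) + 9)*(-11) = ((3 - 1) + 9)*(-11) = (2 + 9)*(-11) = 11*(-11) = -121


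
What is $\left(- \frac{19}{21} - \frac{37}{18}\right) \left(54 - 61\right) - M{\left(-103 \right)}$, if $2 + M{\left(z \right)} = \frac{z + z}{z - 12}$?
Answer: $\frac{43327}{2070} \approx 20.931$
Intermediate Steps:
$M{\left(z \right)} = -2 + \frac{2 z}{-12 + z}$ ($M{\left(z \right)} = -2 + \frac{z + z}{z - 12} = -2 + \frac{2 z}{-12 + z}$)
$\left(- \frac{19}{21} - \frac{37}{18}\right) \left(54 - 61\right) - M{\left(-103 \right)} = \left(- \frac{19}{21} - \frac{37}{18}\right) \left(54 - 61\right) - \frac{24}{-12 - 103} = \left(\left(-19\right) \frac{1}{21} - \frac{37}{18}\right) \left(-7\right) - \frac{24}{-115} = \left(- \frac{19}{21} - \frac{37}{18}\right) \left(-7\right) - 24 \left(- \frac{1}{115}\right) = \left(- \frac{373}{126}\right) \left(-7\right) - - \frac{24}{115} = \frac{373}{18} + \frac{24}{115} = \frac{43327}{2070}$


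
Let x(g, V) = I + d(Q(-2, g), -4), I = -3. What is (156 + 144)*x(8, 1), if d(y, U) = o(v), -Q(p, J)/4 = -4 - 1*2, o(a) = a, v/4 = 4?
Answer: 3900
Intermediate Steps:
v = 16 (v = 4*4 = 16)
Q(p, J) = 24 (Q(p, J) = -4*(-4 - 1*2) = -4*(-4 - 2) = -4*(-6) = 24)
d(y, U) = 16
x(g, V) = 13 (x(g, V) = -3 + 16 = 13)
(156 + 144)*x(8, 1) = (156 + 144)*13 = 300*13 = 3900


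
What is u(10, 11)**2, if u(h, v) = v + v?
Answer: 484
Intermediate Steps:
u(h, v) = 2*v
u(10, 11)**2 = (2*11)**2 = 22**2 = 484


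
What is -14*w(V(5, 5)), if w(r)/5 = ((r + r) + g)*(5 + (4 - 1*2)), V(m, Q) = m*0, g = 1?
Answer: -490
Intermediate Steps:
V(m, Q) = 0
w(r) = 35 + 70*r (w(r) = 5*(((r + r) + 1)*(5 + (4 - 1*2))) = 5*((2*r + 1)*(5 + (4 - 2))) = 5*((1 + 2*r)*(5 + 2)) = 5*((1 + 2*r)*7) = 5*(7 + 14*r) = 35 + 70*r)
-14*w(V(5, 5)) = -14*(35 + 70*0) = -14*(35 + 0) = -14*35 = -490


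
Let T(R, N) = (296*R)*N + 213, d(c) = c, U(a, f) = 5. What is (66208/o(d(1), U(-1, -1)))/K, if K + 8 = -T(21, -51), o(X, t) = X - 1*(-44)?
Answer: 66208/14255775 ≈ 0.0046443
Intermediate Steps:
T(R, N) = 213 + 296*N*R (T(R, N) = 296*N*R + 213 = 213 + 296*N*R)
o(X, t) = 44 + X (o(X, t) = X + 44 = 44 + X)
K = 316795 (K = -8 - (213 + 296*(-51)*21) = -8 - (213 - 317016) = -8 - 1*(-316803) = -8 + 316803 = 316795)
(66208/o(d(1), U(-1, -1)))/K = (66208/(44 + 1))/316795 = (66208/45)*(1/316795) = 66208/14255775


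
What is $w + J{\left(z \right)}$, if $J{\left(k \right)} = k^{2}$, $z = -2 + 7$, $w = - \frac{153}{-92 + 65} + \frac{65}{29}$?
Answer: $\frac{2863}{87} \approx 32.908$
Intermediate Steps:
$w = \frac{688}{87}$ ($w = - \frac{153}{-27} + 65 \cdot \frac{1}{29} = \left(-153\right) \left(- \frac{1}{27}\right) + \frac{65}{29} = \frac{17}{3} + \frac{65}{29} = \frac{688}{87} \approx 7.908$)
$z = 5$
$w + J{\left(z \right)} = \frac{688}{87} + 5^{2} = \frac{688}{87} + 25 = \frac{2863}{87}$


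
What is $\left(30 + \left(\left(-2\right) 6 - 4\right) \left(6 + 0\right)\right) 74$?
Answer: $-4884$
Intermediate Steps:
$\left(30 + \left(\left(-2\right) 6 - 4\right) \left(6 + 0\right)\right) 74 = \left(30 + \left(-12 - 4\right) 6\right) 74 = \left(30 - 96\right) 74 = \left(-66\right) 74 = -4884$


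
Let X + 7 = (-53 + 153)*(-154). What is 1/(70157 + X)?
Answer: 1/54750 ≈ 1.8265e-5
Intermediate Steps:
X = -15407 (X = -7 + (-53 + 153)*(-154) = -7 + 100*(-154) = -7 - 15400 = -15407)
1/(70157 + X) = 1/(70157 - 15407) = 1/54750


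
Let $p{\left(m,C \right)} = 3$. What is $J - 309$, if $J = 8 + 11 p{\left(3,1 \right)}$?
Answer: $-268$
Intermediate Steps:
$J = 41$ ($J = 8 + 11 \cdot 3 = 8 + 33 = 41$)
$J - 309 = 41 - 309 = -268$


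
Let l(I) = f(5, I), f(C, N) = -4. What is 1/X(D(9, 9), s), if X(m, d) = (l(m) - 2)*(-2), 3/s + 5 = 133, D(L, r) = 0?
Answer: 1/12 ≈ 0.083333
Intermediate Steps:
l(I) = -4
s = 3/128 (s = 3/(-5 + 133) = 3/128 ≈ 0.023438)
X(m, d) = 12 (X(m, d) = (-4 - 2)*(-2) = -6*(-2) = 12)
1/X(D(9, 9), s) = 1/12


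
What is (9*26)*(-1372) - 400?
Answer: -321448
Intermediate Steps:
(9*26)*(-1372) - 400 = 234*(-1372) - 400 = -321048 - 400 = -321448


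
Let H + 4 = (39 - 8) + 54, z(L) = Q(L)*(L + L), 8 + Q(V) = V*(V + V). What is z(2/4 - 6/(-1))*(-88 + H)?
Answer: -13923/2 ≈ -6961.5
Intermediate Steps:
Q(V) = -8 + 2*V² (Q(V) = -8 + V*(V + V) = -8 + V*(2*V) = -8 + 2*V²)
z(L) = 2*L*(-8 + 2*L²) (z(L) = (-8 + 2*L²)*(L + L) = (-8 + 2*L²)*(2*L) = 2*L*(-8 + 2*L²))
H = 81 (H = -4 + ((39 - 8) + 54) = -4 + (31 + 54) = -4 + 85 = 81)
z(2/4 - 6/(-1))*(-88 + H) = (4*(2/4 - 6/(-1))*(-4 + (2/4 - 6/(-1))²))*(-88 + 81) = (4*(2*(¼) - 6*(-1))*(-4 + (2*(¼) - 6*(-1))²))*(-7) = (4*(½ + 6)*(-4 + (½ + 6)²))*(-7) = (4*(13/2)*(-4 + (13/2)²))*(-7) = (4*(13/2)*(-4 + 169/4))*(-7) = (4*(13/2)*(153/4))*(-7) = (1989/2)*(-7) = -13923/2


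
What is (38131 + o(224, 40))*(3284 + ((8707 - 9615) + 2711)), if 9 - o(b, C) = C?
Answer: 193814700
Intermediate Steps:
o(b, C) = 9 - C
(38131 + o(224, 40))*(3284 + ((8707 - 9615) + 2711)) = (38131 + (9 - 1*40))*(3284 + ((8707 - 9615) + 2711)) = (38131 + (9 - 40))*(3284 + (-908 + 2711)) = (38131 - 31)*(3284 + 1803) = 38100*5087 = 193814700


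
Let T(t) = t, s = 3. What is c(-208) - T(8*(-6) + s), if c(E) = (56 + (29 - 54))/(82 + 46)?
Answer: 5791/128 ≈ 45.242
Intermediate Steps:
c(E) = 31/128 (c(E) = (56 - 25)/128 = 31*(1/128) = 31/128)
c(-208) - T(8*(-6) + s) = 31/128 - (8*(-6) + 3) = 31/128 - (-48 + 3) = 31/128 - 1*(-45) = 31/128 + 45 = 5791/128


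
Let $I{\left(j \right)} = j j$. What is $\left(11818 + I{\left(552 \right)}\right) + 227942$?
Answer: $544464$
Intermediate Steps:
$I{\left(j \right)} = j^{2}$
$\left(11818 + I{\left(552 \right)}\right) + 227942 = \left(11818 + 552^{2}\right) + 227942 = \left(11818 + 304704\right) + 227942 = 316522 + 227942 = 544464$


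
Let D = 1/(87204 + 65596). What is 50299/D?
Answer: 7685687200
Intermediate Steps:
D = 1/152800 ≈ 6.5445e-6
50299/D = 50299/(1/152800) = 50299*152800 = 7685687200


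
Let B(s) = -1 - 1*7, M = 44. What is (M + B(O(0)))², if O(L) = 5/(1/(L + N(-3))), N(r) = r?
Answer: 1296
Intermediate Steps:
O(L) = -15 + 5*L (O(L) = 5/(1/(L - 3)) = 5/(1/(-3 + L)) = 5*(-3 + L) = -15 + 5*L)
B(s) = -8 (B(s) = -1 - 7 = -8)
(M + B(O(0)))² = (44 - 8)² = 36² = 1296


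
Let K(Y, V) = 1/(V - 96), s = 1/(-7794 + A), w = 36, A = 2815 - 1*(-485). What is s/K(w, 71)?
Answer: 25/4494 ≈ 0.0055630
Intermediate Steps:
A = 3300 (A = 2815 + 485 = 3300)
s = -1/4494 (s = 1/(-7794 + 3300) = 1/(-4494) = -1/4494 ≈ -0.00022252)
K(Y, V) = 1/(-96 + V)
s/K(w, 71) = -1/(4494*(1/(-96 + 71))) = -1/(4494*(1/(-25))) = -1/(4494*(-1/25)) = -1/4494*(-25) = 25/4494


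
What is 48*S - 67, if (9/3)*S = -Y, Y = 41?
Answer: -723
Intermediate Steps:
S = -41/3 (S = (-1*41)/3 = (⅓)*(-41) = -41/3 ≈ -13.667)
48*S - 67 = 48*(-41/3) - 67 = -656 - 67 = -723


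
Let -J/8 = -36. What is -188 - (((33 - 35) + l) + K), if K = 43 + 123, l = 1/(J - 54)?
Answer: -82369/234 ≈ -352.00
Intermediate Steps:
J = 288 (J = -8*(-36) = 288)
l = 1/234 (l = 1/(288 - 54) = 1/234 ≈ 0.0042735)
K = 166
-188 - (((33 - 35) + l) + K) = -188 - (((33 - 35) + 1/234) + 166) = -188 - ((-2 + 1/234) + 166) = -188 - (-467/234 + 166) = -188 - 1*38377/234 = -188 - 38377/234 = -82369/234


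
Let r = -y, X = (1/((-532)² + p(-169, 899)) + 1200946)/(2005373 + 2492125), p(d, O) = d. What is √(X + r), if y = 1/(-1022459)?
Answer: √5577384110696840487501730113236390/144523420498456290 ≈ 0.51675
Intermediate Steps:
y = -1/1022459 ≈ -9.7803e-7
X = 339693580831/1272139796790 (X = (1/((-532)² - 169) + 1200946)/(2005373 + 2492125) = (1/(283024 - 169) + 1200946)/4497498 = (1/282855 + 1200946)*(1/4497498) = (339693580831/282855)*(1/4497498) = 339693580831/1272139796790 ≈ 0.26703)
r = 1/1022459 (r = -1*(-1/1022459) = 1/1022459 ≈ 9.7803e-7)
√(X + r) = √(339693580831/1272139796790 + 1/1022459) = √(347324031102680219/1300710784486106610) = √5577384110696840487501730113236390/144523420498456290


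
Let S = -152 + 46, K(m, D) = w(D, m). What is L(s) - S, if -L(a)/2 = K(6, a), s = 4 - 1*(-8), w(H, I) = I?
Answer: 94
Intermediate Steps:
s = 12 (s = 4 + 8 = 12)
K(m, D) = m
L(a) = -12 (L(a) = -2*6 = -12)
S = -106
L(s) - S = -12 - 1*(-106) = -12 + 106 = 94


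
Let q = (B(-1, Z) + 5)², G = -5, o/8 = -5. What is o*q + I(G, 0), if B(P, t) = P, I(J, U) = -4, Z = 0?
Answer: -644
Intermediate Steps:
o = -40 (o = 8*(-5) = -40)
q = 16 (q = (-1 + 5)² = 4² = 16)
o*q + I(G, 0) = -40*16 - 4 = -640 - 4 = -644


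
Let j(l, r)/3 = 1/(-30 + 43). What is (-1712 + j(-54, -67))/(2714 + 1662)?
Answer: -22253/56888 ≈ -0.39117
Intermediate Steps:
j(l, r) = 3/13 (j(l, r) = 3/(-30 + 43) = 3/13)
(-1712 + j(-54, -67))/(2714 + 1662) = (-1712 + 3/13)/(2714 + 1662) = -22253/13/4376 = -22253/13*1/4376 = -22253/56888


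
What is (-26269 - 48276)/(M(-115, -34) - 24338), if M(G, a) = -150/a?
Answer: 1267265/413671 ≈ 3.0635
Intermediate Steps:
(-26269 - 48276)/(M(-115, -34) - 24338) = (-26269 - 48276)/(-150/(-34) - 24338) = -74545/(-150*(-1/34) - 24338) = -74545/(75/17 - 24338) = -74545/(-413671/17) = -74545*(-17/413671) = 1267265/413671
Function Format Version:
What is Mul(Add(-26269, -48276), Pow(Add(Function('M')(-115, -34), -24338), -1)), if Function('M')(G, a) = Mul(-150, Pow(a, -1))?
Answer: Rational(1267265, 413671) ≈ 3.0635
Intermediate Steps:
Mul(Add(-26269, -48276), Pow(Add(Function('M')(-115, -34), -24338), -1)) = Mul(Add(-26269, -48276), Pow(Add(Mul(-150, Pow(-34, -1)), -24338), -1)) = Mul(-74545, Pow(Add(Mul(-150, Rational(-1, 34)), -24338), -1)) = Mul(-74545, Pow(Add(Rational(75, 17), -24338), -1)) = Mul(-74545, Pow(Rational(-413671, 17), -1)) = Mul(-74545, Rational(-17, 413671)) = Rational(1267265, 413671)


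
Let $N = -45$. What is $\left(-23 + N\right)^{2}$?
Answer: $4624$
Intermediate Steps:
$\left(-23 + N\right)^{2} = \left(-23 - 45\right)^{2} = \left(-68\right)^{2} = 4624$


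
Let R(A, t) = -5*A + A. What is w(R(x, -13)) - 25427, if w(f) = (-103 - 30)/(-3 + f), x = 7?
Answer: -788104/31 ≈ -25423.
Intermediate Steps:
R(A, t) = -4*A
w(f) = -133/(-3 + f)
w(R(x, -13)) - 25427 = -133/(-3 - 4*7) - 25427 = -133/(-3 - 28) - 25427 = -133/(-31) - 25427 = -133*(-1/31) - 25427 = 133/31 - 25427 = -788104/31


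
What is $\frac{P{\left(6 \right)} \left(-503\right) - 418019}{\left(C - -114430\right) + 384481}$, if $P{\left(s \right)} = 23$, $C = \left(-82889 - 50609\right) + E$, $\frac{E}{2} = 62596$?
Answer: $- \frac{143196}{163535} \approx -0.87563$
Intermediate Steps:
$E = 125192$ ($E = 2 \cdot 62596 = 125192$)
$C = -8306$ ($C = \left(-82889 - 50609\right) + 125192 = -133498 + 125192 = -8306$)
$\frac{P{\left(6 \right)} \left(-503\right) - 418019}{\left(C - -114430\right) + 384481} = \frac{23 \left(-503\right) - 418019}{\left(-8306 - -114430\right) + 384481} = \frac{-11569 - 418019}{\left(-8306 + 114430\right) + 384481} = - \frac{429588}{106124 + 384481} = - \frac{429588}{490605} = \left(-429588\right) \frac{1}{490605} = - \frac{143196}{163535}$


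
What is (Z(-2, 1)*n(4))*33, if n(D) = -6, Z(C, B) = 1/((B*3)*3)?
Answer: -22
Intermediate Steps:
Z(C, B) = 1/(9*B) (Z(C, B) = 1/((3*B)*3) = 1/(9*B))
(Z(-2, 1)*n(4))*33 = (((1/9)/1)*(-6))*33 = (((1/9)*1)*(-6))*33 = ((1/9)*(-6))*33 = -2/3*33 = -22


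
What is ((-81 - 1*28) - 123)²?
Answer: 53824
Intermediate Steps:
((-81 - 1*28) - 123)² = ((-81 - 28) - 123)² = (-109 - 123)² = (-232)² = 53824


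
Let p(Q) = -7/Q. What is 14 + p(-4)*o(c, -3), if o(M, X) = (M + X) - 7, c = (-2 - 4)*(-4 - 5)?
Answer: 91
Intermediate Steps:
c = 54 (c = -6*(-9) = 54)
o(M, X) = -7 + M + X
14 + p(-4)*o(c, -3) = 14 + (-7/(-4))*(-7 + 54 - 3) = 14 - 7*(-1/4)*44 = 14 + (7/4)*44 = 14 + 77 = 91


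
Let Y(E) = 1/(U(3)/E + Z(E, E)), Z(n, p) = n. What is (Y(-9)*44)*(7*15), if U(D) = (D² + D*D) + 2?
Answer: -41580/101 ≈ -411.68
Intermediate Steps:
U(D) = 2 + 2*D² (U(D) = (D² + D²) + 2 = 2*D² + 2 = 2 + 2*D²)
Y(E) = 1/(E + 20/E) (Y(E) = 1/((2 + 2*3²)/E + E) = 1/((2 + 2*9)/E + E) = 1/((2 + 18)/E + E) = 1/(20/E + E) = 1/(E + 20/E))
(Y(-9)*44)*(7*15) = (-9/(20 + (-9)²)*44)*(7*15) = (-9/(20 + 81)*44)*105 = (-9/101*44)*105 = (-9*1/101*44)*105 = -9/101*44*105 = -396/101*105 = -41580/101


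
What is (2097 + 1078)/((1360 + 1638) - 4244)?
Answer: -3175/1246 ≈ -2.5482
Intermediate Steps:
(2097 + 1078)/((1360 + 1638) - 4244) = 3175/(2998 - 4244) = 3175/(-1246) = 3175*(-1/1246) = -3175/1246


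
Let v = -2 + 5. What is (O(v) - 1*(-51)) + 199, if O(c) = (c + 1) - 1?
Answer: 253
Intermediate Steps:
v = 3
O(c) = c (O(c) = (1 + c) - 1 = c)
(O(v) - 1*(-51)) + 199 = (3 - 1*(-51)) + 199 = (3 + 51) + 199 = 54 + 199 = 253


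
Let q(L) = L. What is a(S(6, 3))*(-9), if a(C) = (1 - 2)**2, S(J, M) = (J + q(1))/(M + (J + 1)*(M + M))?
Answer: -9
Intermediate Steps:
S(J, M) = (1 + J)/(M + 2*M*(1 + J)) (S(J, M) = (J + 1)/(M + (J + 1)*(M + M)) = (1 + J)/(M + (1 + J)*(2*M)) = (1 + J)/(M + 2*M*(1 + J)))
a(C) = 1 (a(C) = (-1)**2 = 1)
a(S(6, 3))*(-9) = 1*(-9) = -9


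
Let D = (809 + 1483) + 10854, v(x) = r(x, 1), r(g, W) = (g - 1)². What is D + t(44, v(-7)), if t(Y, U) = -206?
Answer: 12940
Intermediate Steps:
r(g, W) = (-1 + g)²
v(x) = (-1 + x)²
D = 13146 (D = 2292 + 10854 = 13146)
D + t(44, v(-7)) = 13146 - 206 = 12940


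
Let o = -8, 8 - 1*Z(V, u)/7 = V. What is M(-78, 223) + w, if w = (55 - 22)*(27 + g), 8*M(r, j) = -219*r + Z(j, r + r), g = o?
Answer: 20593/8 ≈ 2574.1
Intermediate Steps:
Z(V, u) = 56 - 7*V
g = -8
M(r, j) = 7 - 219*r/8 - 7*j/8 (M(r, j) = (-219*r + (56 - 7*j))/8 = (56 - 219*r - 7*j)/8 = 7 - 219*r/8 - 7*j/8)
w = 627 (w = (55 - 22)*(27 - 8) = 33*19 = 627)
M(-78, 223) + w = (7 - 219/8*(-78) - 7/8*223) + 627 = (7 + 8541/4 - 1561/8) + 627 = 15577/8 + 627 = 20593/8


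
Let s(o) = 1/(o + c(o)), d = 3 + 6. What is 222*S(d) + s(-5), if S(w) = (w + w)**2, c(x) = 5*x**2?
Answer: 8631361/120 ≈ 71928.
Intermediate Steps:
d = 9
S(w) = 4*w**2 (S(w) = (2*w)**2 = 4*w**2)
s(o) = 1/(o + 5*o**2)
222*S(d) + s(-5) = 222*(4*9**2) + 1/((-5)*(1 + 5*(-5))) = 222*(4*81) - 1/(5*(1 - 25)) = 222*324 - 1/5/(-24) = 71928 - 1/5*(-1/24) = 71928 + 1/120 = 8631361/120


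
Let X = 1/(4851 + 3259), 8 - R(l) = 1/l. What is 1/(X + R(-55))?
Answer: 89210/715313 ≈ 0.12471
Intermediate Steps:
R(l) = 8 - 1/l
X = 1/8110 ≈ 0.00012330
1/(X + R(-55)) = 1/(1/8110 + (8 - 1/(-55))) = 1/(1/8110 + (8 - 1*(-1/55))) = 1/(1/8110 + (8 + 1/55)) = 1/(1/8110 + 441/55) = 1/(715313/89210) = 89210/715313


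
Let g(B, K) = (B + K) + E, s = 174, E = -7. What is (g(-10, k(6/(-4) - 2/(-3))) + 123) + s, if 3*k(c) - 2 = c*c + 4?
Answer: 30481/108 ≈ 282.23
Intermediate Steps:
k(c) = 2 + c**2/3 (k(c) = 2/3 + (c*c + 4)/3 = 2/3 + (c**2 + 4)/3 = 2/3 + (4 + c**2)/3 = 2/3 + (4/3 + c**2/3) = 2 + c**2/3)
g(B, K) = -7 + B + K (g(B, K) = (B + K) - 7 = -7 + B + K)
(g(-10, k(6/(-4) - 2/(-3))) + 123) + s = ((-7 - 10 + (2 + (6/(-4) - 2/(-3))**2/3)) + 123) + 174 = ((-7 - 10 + (2 + (6*(-1/4) - 2*(-1/3))**2/3)) + 123) + 174 = ((-7 - 10 + (2 + (-3/2 + 2/3)**2/3)) + 123) + 174 = ((-7 - 10 + (2 + (-5/6)**2/3)) + 123) + 174 = ((-7 - 10 + (2 + (1/3)*(25/36))) + 123) + 174 = ((-7 - 10 + (2 + 25/108)) + 123) + 174 = ((-7 - 10 + 241/108) + 123) + 174 = (-1595/108 + 123) + 174 = 11689/108 + 174 = 30481/108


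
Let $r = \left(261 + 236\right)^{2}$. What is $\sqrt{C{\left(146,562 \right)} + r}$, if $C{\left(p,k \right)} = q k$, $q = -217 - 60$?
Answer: $\sqrt{91335} \approx 302.22$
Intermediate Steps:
$q = -277$
$C{\left(p,k \right)} = - 277 k$
$r = 247009$ ($r = 497^{2} = 247009$)
$\sqrt{C{\left(146,562 \right)} + r} = \sqrt{\left(-277\right) 562 + 247009} = \sqrt{-155674 + 247009} = \sqrt{91335}$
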